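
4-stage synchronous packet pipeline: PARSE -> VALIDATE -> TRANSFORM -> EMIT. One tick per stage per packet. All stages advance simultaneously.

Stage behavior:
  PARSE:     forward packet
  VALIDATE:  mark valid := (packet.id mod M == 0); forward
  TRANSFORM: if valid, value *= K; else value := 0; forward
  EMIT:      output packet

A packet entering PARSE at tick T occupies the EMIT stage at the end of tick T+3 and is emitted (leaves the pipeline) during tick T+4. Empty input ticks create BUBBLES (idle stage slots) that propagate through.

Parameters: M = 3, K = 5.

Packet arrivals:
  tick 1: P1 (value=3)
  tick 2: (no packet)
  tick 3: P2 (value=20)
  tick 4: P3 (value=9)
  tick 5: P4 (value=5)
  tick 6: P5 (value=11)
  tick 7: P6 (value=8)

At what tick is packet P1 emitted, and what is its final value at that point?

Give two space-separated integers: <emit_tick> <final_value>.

Tick 1: [PARSE:P1(v=3,ok=F), VALIDATE:-, TRANSFORM:-, EMIT:-] out:-; in:P1
Tick 2: [PARSE:-, VALIDATE:P1(v=3,ok=F), TRANSFORM:-, EMIT:-] out:-; in:-
Tick 3: [PARSE:P2(v=20,ok=F), VALIDATE:-, TRANSFORM:P1(v=0,ok=F), EMIT:-] out:-; in:P2
Tick 4: [PARSE:P3(v=9,ok=F), VALIDATE:P2(v=20,ok=F), TRANSFORM:-, EMIT:P1(v=0,ok=F)] out:-; in:P3
Tick 5: [PARSE:P4(v=5,ok=F), VALIDATE:P3(v=9,ok=T), TRANSFORM:P2(v=0,ok=F), EMIT:-] out:P1(v=0); in:P4
Tick 6: [PARSE:P5(v=11,ok=F), VALIDATE:P4(v=5,ok=F), TRANSFORM:P3(v=45,ok=T), EMIT:P2(v=0,ok=F)] out:-; in:P5
Tick 7: [PARSE:P6(v=8,ok=F), VALIDATE:P5(v=11,ok=F), TRANSFORM:P4(v=0,ok=F), EMIT:P3(v=45,ok=T)] out:P2(v=0); in:P6
Tick 8: [PARSE:-, VALIDATE:P6(v=8,ok=T), TRANSFORM:P5(v=0,ok=F), EMIT:P4(v=0,ok=F)] out:P3(v=45); in:-
Tick 9: [PARSE:-, VALIDATE:-, TRANSFORM:P6(v=40,ok=T), EMIT:P5(v=0,ok=F)] out:P4(v=0); in:-
Tick 10: [PARSE:-, VALIDATE:-, TRANSFORM:-, EMIT:P6(v=40,ok=T)] out:P5(v=0); in:-
Tick 11: [PARSE:-, VALIDATE:-, TRANSFORM:-, EMIT:-] out:P6(v=40); in:-
P1: arrives tick 1, valid=False (id=1, id%3=1), emit tick 5, final value 0

Answer: 5 0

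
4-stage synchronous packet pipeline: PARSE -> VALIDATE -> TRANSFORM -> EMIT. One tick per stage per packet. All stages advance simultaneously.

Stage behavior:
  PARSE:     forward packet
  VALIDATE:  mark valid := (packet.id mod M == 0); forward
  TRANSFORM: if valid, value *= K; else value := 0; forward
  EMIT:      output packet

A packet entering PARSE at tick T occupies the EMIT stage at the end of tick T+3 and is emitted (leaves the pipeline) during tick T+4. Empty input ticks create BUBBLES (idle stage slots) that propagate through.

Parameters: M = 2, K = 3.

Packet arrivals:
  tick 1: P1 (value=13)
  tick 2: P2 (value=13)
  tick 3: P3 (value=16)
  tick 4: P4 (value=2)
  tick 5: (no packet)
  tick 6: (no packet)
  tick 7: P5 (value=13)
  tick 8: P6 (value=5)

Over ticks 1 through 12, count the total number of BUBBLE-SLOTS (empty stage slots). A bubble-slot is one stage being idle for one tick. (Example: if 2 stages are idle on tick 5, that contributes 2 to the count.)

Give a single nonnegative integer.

Tick 1: [PARSE:P1(v=13,ok=F), VALIDATE:-, TRANSFORM:-, EMIT:-] out:-; bubbles=3
Tick 2: [PARSE:P2(v=13,ok=F), VALIDATE:P1(v=13,ok=F), TRANSFORM:-, EMIT:-] out:-; bubbles=2
Tick 3: [PARSE:P3(v=16,ok=F), VALIDATE:P2(v=13,ok=T), TRANSFORM:P1(v=0,ok=F), EMIT:-] out:-; bubbles=1
Tick 4: [PARSE:P4(v=2,ok=F), VALIDATE:P3(v=16,ok=F), TRANSFORM:P2(v=39,ok=T), EMIT:P1(v=0,ok=F)] out:-; bubbles=0
Tick 5: [PARSE:-, VALIDATE:P4(v=2,ok=T), TRANSFORM:P3(v=0,ok=F), EMIT:P2(v=39,ok=T)] out:P1(v=0); bubbles=1
Tick 6: [PARSE:-, VALIDATE:-, TRANSFORM:P4(v=6,ok=T), EMIT:P3(v=0,ok=F)] out:P2(v=39); bubbles=2
Tick 7: [PARSE:P5(v=13,ok=F), VALIDATE:-, TRANSFORM:-, EMIT:P4(v=6,ok=T)] out:P3(v=0); bubbles=2
Tick 8: [PARSE:P6(v=5,ok=F), VALIDATE:P5(v=13,ok=F), TRANSFORM:-, EMIT:-] out:P4(v=6); bubbles=2
Tick 9: [PARSE:-, VALIDATE:P6(v=5,ok=T), TRANSFORM:P5(v=0,ok=F), EMIT:-] out:-; bubbles=2
Tick 10: [PARSE:-, VALIDATE:-, TRANSFORM:P6(v=15,ok=T), EMIT:P5(v=0,ok=F)] out:-; bubbles=2
Tick 11: [PARSE:-, VALIDATE:-, TRANSFORM:-, EMIT:P6(v=15,ok=T)] out:P5(v=0); bubbles=3
Tick 12: [PARSE:-, VALIDATE:-, TRANSFORM:-, EMIT:-] out:P6(v=15); bubbles=4
Total bubble-slots: 24

Answer: 24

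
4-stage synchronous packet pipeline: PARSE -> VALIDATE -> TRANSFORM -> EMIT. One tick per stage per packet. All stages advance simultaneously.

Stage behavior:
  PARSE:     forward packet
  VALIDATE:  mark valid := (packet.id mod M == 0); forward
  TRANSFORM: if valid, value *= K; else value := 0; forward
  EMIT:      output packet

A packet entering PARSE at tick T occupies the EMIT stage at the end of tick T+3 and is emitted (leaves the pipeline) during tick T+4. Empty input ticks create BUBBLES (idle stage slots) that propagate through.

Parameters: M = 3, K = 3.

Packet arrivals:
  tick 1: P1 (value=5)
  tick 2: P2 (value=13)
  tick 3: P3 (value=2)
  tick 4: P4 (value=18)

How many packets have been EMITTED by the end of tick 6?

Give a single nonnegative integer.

Tick 1: [PARSE:P1(v=5,ok=F), VALIDATE:-, TRANSFORM:-, EMIT:-] out:-; in:P1
Tick 2: [PARSE:P2(v=13,ok=F), VALIDATE:P1(v=5,ok=F), TRANSFORM:-, EMIT:-] out:-; in:P2
Tick 3: [PARSE:P3(v=2,ok=F), VALIDATE:P2(v=13,ok=F), TRANSFORM:P1(v=0,ok=F), EMIT:-] out:-; in:P3
Tick 4: [PARSE:P4(v=18,ok=F), VALIDATE:P3(v=2,ok=T), TRANSFORM:P2(v=0,ok=F), EMIT:P1(v=0,ok=F)] out:-; in:P4
Tick 5: [PARSE:-, VALIDATE:P4(v=18,ok=F), TRANSFORM:P3(v=6,ok=T), EMIT:P2(v=0,ok=F)] out:P1(v=0); in:-
Tick 6: [PARSE:-, VALIDATE:-, TRANSFORM:P4(v=0,ok=F), EMIT:P3(v=6,ok=T)] out:P2(v=0); in:-
Emitted by tick 6: ['P1', 'P2']

Answer: 2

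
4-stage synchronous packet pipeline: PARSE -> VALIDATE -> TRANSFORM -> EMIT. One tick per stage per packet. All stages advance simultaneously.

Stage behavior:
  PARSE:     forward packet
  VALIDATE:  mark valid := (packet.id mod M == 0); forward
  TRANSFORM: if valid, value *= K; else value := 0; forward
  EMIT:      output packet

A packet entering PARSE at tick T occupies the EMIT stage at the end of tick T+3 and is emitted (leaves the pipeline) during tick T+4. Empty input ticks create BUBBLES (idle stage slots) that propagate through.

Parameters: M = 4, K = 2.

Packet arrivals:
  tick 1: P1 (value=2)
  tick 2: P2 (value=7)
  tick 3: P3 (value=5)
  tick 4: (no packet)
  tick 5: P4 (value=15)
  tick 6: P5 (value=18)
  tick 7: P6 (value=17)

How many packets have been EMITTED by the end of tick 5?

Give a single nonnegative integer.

Tick 1: [PARSE:P1(v=2,ok=F), VALIDATE:-, TRANSFORM:-, EMIT:-] out:-; in:P1
Tick 2: [PARSE:P2(v=7,ok=F), VALIDATE:P1(v=2,ok=F), TRANSFORM:-, EMIT:-] out:-; in:P2
Tick 3: [PARSE:P3(v=5,ok=F), VALIDATE:P2(v=7,ok=F), TRANSFORM:P1(v=0,ok=F), EMIT:-] out:-; in:P3
Tick 4: [PARSE:-, VALIDATE:P3(v=5,ok=F), TRANSFORM:P2(v=0,ok=F), EMIT:P1(v=0,ok=F)] out:-; in:-
Tick 5: [PARSE:P4(v=15,ok=F), VALIDATE:-, TRANSFORM:P3(v=0,ok=F), EMIT:P2(v=0,ok=F)] out:P1(v=0); in:P4
Emitted by tick 5: ['P1']

Answer: 1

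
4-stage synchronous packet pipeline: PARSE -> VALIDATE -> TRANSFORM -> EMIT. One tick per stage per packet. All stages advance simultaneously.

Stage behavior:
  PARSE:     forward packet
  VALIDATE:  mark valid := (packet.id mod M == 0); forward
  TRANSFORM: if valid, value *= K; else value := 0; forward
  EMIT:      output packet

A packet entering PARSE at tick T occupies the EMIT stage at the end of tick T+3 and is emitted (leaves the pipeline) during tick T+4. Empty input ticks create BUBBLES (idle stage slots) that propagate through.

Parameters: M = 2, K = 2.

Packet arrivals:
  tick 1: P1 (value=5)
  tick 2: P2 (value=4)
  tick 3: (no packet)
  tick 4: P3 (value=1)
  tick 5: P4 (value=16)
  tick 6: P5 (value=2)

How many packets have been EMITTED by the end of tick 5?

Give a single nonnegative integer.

Answer: 1

Derivation:
Tick 1: [PARSE:P1(v=5,ok=F), VALIDATE:-, TRANSFORM:-, EMIT:-] out:-; in:P1
Tick 2: [PARSE:P2(v=4,ok=F), VALIDATE:P1(v=5,ok=F), TRANSFORM:-, EMIT:-] out:-; in:P2
Tick 3: [PARSE:-, VALIDATE:P2(v=4,ok=T), TRANSFORM:P1(v=0,ok=F), EMIT:-] out:-; in:-
Tick 4: [PARSE:P3(v=1,ok=F), VALIDATE:-, TRANSFORM:P2(v=8,ok=T), EMIT:P1(v=0,ok=F)] out:-; in:P3
Tick 5: [PARSE:P4(v=16,ok=F), VALIDATE:P3(v=1,ok=F), TRANSFORM:-, EMIT:P2(v=8,ok=T)] out:P1(v=0); in:P4
Emitted by tick 5: ['P1']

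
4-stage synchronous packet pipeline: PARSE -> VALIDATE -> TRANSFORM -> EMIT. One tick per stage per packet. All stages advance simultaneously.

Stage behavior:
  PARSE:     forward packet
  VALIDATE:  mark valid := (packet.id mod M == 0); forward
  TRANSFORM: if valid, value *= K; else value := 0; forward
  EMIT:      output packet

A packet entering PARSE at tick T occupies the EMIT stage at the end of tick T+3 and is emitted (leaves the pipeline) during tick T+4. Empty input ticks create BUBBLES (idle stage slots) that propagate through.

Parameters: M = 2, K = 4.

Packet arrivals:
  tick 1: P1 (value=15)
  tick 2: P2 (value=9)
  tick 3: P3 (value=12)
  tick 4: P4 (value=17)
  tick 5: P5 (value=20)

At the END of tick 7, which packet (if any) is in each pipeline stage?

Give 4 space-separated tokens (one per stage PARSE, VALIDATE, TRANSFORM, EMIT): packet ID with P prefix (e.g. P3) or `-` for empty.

Answer: - - P5 P4

Derivation:
Tick 1: [PARSE:P1(v=15,ok=F), VALIDATE:-, TRANSFORM:-, EMIT:-] out:-; in:P1
Tick 2: [PARSE:P2(v=9,ok=F), VALIDATE:P1(v=15,ok=F), TRANSFORM:-, EMIT:-] out:-; in:P2
Tick 3: [PARSE:P3(v=12,ok=F), VALIDATE:P2(v=9,ok=T), TRANSFORM:P1(v=0,ok=F), EMIT:-] out:-; in:P3
Tick 4: [PARSE:P4(v=17,ok=F), VALIDATE:P3(v=12,ok=F), TRANSFORM:P2(v=36,ok=T), EMIT:P1(v=0,ok=F)] out:-; in:P4
Tick 5: [PARSE:P5(v=20,ok=F), VALIDATE:P4(v=17,ok=T), TRANSFORM:P3(v=0,ok=F), EMIT:P2(v=36,ok=T)] out:P1(v=0); in:P5
Tick 6: [PARSE:-, VALIDATE:P5(v=20,ok=F), TRANSFORM:P4(v=68,ok=T), EMIT:P3(v=0,ok=F)] out:P2(v=36); in:-
Tick 7: [PARSE:-, VALIDATE:-, TRANSFORM:P5(v=0,ok=F), EMIT:P4(v=68,ok=T)] out:P3(v=0); in:-
At end of tick 7: ['-', '-', 'P5', 'P4']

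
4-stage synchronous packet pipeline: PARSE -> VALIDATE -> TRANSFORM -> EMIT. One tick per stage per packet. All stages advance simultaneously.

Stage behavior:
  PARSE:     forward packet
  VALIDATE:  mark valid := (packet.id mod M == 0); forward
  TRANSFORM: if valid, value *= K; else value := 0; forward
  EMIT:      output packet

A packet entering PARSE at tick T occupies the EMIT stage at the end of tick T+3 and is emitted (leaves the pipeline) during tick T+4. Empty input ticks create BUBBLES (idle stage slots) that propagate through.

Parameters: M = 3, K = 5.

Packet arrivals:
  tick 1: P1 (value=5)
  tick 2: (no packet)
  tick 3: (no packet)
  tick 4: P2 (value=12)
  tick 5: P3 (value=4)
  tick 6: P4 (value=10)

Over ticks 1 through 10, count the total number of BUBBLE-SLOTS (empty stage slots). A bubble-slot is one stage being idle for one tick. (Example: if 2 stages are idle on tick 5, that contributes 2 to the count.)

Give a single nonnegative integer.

Tick 1: [PARSE:P1(v=5,ok=F), VALIDATE:-, TRANSFORM:-, EMIT:-] out:-; bubbles=3
Tick 2: [PARSE:-, VALIDATE:P1(v=5,ok=F), TRANSFORM:-, EMIT:-] out:-; bubbles=3
Tick 3: [PARSE:-, VALIDATE:-, TRANSFORM:P1(v=0,ok=F), EMIT:-] out:-; bubbles=3
Tick 4: [PARSE:P2(v=12,ok=F), VALIDATE:-, TRANSFORM:-, EMIT:P1(v=0,ok=F)] out:-; bubbles=2
Tick 5: [PARSE:P3(v=4,ok=F), VALIDATE:P2(v=12,ok=F), TRANSFORM:-, EMIT:-] out:P1(v=0); bubbles=2
Tick 6: [PARSE:P4(v=10,ok=F), VALIDATE:P3(v=4,ok=T), TRANSFORM:P2(v=0,ok=F), EMIT:-] out:-; bubbles=1
Tick 7: [PARSE:-, VALIDATE:P4(v=10,ok=F), TRANSFORM:P3(v=20,ok=T), EMIT:P2(v=0,ok=F)] out:-; bubbles=1
Tick 8: [PARSE:-, VALIDATE:-, TRANSFORM:P4(v=0,ok=F), EMIT:P3(v=20,ok=T)] out:P2(v=0); bubbles=2
Tick 9: [PARSE:-, VALIDATE:-, TRANSFORM:-, EMIT:P4(v=0,ok=F)] out:P3(v=20); bubbles=3
Tick 10: [PARSE:-, VALIDATE:-, TRANSFORM:-, EMIT:-] out:P4(v=0); bubbles=4
Total bubble-slots: 24

Answer: 24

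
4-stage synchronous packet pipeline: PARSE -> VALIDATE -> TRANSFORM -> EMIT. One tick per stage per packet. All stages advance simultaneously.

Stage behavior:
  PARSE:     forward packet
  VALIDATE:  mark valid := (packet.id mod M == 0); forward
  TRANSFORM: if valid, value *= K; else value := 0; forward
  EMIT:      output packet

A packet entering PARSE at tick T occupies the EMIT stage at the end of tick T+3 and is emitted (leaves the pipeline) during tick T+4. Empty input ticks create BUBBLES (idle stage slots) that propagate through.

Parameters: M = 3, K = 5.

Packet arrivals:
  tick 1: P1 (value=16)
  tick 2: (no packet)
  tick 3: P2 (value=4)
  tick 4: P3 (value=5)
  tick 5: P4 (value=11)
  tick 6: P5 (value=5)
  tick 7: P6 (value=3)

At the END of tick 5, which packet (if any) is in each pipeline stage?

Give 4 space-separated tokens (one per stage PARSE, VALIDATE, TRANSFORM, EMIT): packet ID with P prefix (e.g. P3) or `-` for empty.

Answer: P4 P3 P2 -

Derivation:
Tick 1: [PARSE:P1(v=16,ok=F), VALIDATE:-, TRANSFORM:-, EMIT:-] out:-; in:P1
Tick 2: [PARSE:-, VALIDATE:P1(v=16,ok=F), TRANSFORM:-, EMIT:-] out:-; in:-
Tick 3: [PARSE:P2(v=4,ok=F), VALIDATE:-, TRANSFORM:P1(v=0,ok=F), EMIT:-] out:-; in:P2
Tick 4: [PARSE:P3(v=5,ok=F), VALIDATE:P2(v=4,ok=F), TRANSFORM:-, EMIT:P1(v=0,ok=F)] out:-; in:P3
Tick 5: [PARSE:P4(v=11,ok=F), VALIDATE:P3(v=5,ok=T), TRANSFORM:P2(v=0,ok=F), EMIT:-] out:P1(v=0); in:P4
At end of tick 5: ['P4', 'P3', 'P2', '-']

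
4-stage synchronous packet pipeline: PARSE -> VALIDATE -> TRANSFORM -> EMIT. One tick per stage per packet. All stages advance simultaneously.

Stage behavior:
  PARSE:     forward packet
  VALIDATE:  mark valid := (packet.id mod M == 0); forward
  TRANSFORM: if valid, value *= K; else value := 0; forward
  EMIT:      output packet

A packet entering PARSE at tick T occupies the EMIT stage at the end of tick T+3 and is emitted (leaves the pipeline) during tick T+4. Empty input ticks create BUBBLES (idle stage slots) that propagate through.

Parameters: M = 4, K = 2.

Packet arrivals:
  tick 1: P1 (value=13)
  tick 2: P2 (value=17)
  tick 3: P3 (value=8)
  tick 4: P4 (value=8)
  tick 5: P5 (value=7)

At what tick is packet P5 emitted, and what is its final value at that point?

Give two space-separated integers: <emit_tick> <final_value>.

Tick 1: [PARSE:P1(v=13,ok=F), VALIDATE:-, TRANSFORM:-, EMIT:-] out:-; in:P1
Tick 2: [PARSE:P2(v=17,ok=F), VALIDATE:P1(v=13,ok=F), TRANSFORM:-, EMIT:-] out:-; in:P2
Tick 3: [PARSE:P3(v=8,ok=F), VALIDATE:P2(v=17,ok=F), TRANSFORM:P1(v=0,ok=F), EMIT:-] out:-; in:P3
Tick 4: [PARSE:P4(v=8,ok=F), VALIDATE:P3(v=8,ok=F), TRANSFORM:P2(v=0,ok=F), EMIT:P1(v=0,ok=F)] out:-; in:P4
Tick 5: [PARSE:P5(v=7,ok=F), VALIDATE:P4(v=8,ok=T), TRANSFORM:P3(v=0,ok=F), EMIT:P2(v=0,ok=F)] out:P1(v=0); in:P5
Tick 6: [PARSE:-, VALIDATE:P5(v=7,ok=F), TRANSFORM:P4(v=16,ok=T), EMIT:P3(v=0,ok=F)] out:P2(v=0); in:-
Tick 7: [PARSE:-, VALIDATE:-, TRANSFORM:P5(v=0,ok=F), EMIT:P4(v=16,ok=T)] out:P3(v=0); in:-
Tick 8: [PARSE:-, VALIDATE:-, TRANSFORM:-, EMIT:P5(v=0,ok=F)] out:P4(v=16); in:-
Tick 9: [PARSE:-, VALIDATE:-, TRANSFORM:-, EMIT:-] out:P5(v=0); in:-
P5: arrives tick 5, valid=False (id=5, id%4=1), emit tick 9, final value 0

Answer: 9 0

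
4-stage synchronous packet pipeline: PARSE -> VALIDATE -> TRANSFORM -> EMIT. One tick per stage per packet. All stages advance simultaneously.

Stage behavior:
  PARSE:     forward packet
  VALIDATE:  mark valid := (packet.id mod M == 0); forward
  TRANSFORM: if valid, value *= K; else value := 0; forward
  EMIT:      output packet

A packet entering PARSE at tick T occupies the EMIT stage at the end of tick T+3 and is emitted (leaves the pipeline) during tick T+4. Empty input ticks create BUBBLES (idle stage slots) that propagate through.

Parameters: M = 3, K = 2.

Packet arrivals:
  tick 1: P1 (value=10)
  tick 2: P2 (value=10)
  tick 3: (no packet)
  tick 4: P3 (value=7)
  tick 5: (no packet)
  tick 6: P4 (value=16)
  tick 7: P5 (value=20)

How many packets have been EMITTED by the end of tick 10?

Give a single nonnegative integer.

Answer: 4

Derivation:
Tick 1: [PARSE:P1(v=10,ok=F), VALIDATE:-, TRANSFORM:-, EMIT:-] out:-; in:P1
Tick 2: [PARSE:P2(v=10,ok=F), VALIDATE:P1(v=10,ok=F), TRANSFORM:-, EMIT:-] out:-; in:P2
Tick 3: [PARSE:-, VALIDATE:P2(v=10,ok=F), TRANSFORM:P1(v=0,ok=F), EMIT:-] out:-; in:-
Tick 4: [PARSE:P3(v=7,ok=F), VALIDATE:-, TRANSFORM:P2(v=0,ok=F), EMIT:P1(v=0,ok=F)] out:-; in:P3
Tick 5: [PARSE:-, VALIDATE:P3(v=7,ok=T), TRANSFORM:-, EMIT:P2(v=0,ok=F)] out:P1(v=0); in:-
Tick 6: [PARSE:P4(v=16,ok=F), VALIDATE:-, TRANSFORM:P3(v=14,ok=T), EMIT:-] out:P2(v=0); in:P4
Tick 7: [PARSE:P5(v=20,ok=F), VALIDATE:P4(v=16,ok=F), TRANSFORM:-, EMIT:P3(v=14,ok=T)] out:-; in:P5
Tick 8: [PARSE:-, VALIDATE:P5(v=20,ok=F), TRANSFORM:P4(v=0,ok=F), EMIT:-] out:P3(v=14); in:-
Tick 9: [PARSE:-, VALIDATE:-, TRANSFORM:P5(v=0,ok=F), EMIT:P4(v=0,ok=F)] out:-; in:-
Tick 10: [PARSE:-, VALIDATE:-, TRANSFORM:-, EMIT:P5(v=0,ok=F)] out:P4(v=0); in:-
Emitted by tick 10: ['P1', 'P2', 'P3', 'P4']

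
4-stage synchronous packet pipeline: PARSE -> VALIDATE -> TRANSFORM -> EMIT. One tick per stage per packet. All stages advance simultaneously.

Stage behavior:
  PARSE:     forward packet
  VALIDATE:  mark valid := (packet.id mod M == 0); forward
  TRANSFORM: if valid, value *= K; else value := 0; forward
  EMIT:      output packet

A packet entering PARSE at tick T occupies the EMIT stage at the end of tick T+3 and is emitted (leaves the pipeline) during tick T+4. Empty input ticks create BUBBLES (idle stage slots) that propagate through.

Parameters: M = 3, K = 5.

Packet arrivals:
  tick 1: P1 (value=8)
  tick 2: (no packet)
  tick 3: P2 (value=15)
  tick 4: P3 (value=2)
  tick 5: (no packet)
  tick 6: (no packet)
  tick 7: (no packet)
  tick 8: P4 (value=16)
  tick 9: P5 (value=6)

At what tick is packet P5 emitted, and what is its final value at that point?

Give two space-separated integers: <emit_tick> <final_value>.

Tick 1: [PARSE:P1(v=8,ok=F), VALIDATE:-, TRANSFORM:-, EMIT:-] out:-; in:P1
Tick 2: [PARSE:-, VALIDATE:P1(v=8,ok=F), TRANSFORM:-, EMIT:-] out:-; in:-
Tick 3: [PARSE:P2(v=15,ok=F), VALIDATE:-, TRANSFORM:P1(v=0,ok=F), EMIT:-] out:-; in:P2
Tick 4: [PARSE:P3(v=2,ok=F), VALIDATE:P2(v=15,ok=F), TRANSFORM:-, EMIT:P1(v=0,ok=F)] out:-; in:P3
Tick 5: [PARSE:-, VALIDATE:P3(v=2,ok=T), TRANSFORM:P2(v=0,ok=F), EMIT:-] out:P1(v=0); in:-
Tick 6: [PARSE:-, VALIDATE:-, TRANSFORM:P3(v=10,ok=T), EMIT:P2(v=0,ok=F)] out:-; in:-
Tick 7: [PARSE:-, VALIDATE:-, TRANSFORM:-, EMIT:P3(v=10,ok=T)] out:P2(v=0); in:-
Tick 8: [PARSE:P4(v=16,ok=F), VALIDATE:-, TRANSFORM:-, EMIT:-] out:P3(v=10); in:P4
Tick 9: [PARSE:P5(v=6,ok=F), VALIDATE:P4(v=16,ok=F), TRANSFORM:-, EMIT:-] out:-; in:P5
Tick 10: [PARSE:-, VALIDATE:P5(v=6,ok=F), TRANSFORM:P4(v=0,ok=F), EMIT:-] out:-; in:-
Tick 11: [PARSE:-, VALIDATE:-, TRANSFORM:P5(v=0,ok=F), EMIT:P4(v=0,ok=F)] out:-; in:-
Tick 12: [PARSE:-, VALIDATE:-, TRANSFORM:-, EMIT:P5(v=0,ok=F)] out:P4(v=0); in:-
Tick 13: [PARSE:-, VALIDATE:-, TRANSFORM:-, EMIT:-] out:P5(v=0); in:-
P5: arrives tick 9, valid=False (id=5, id%3=2), emit tick 13, final value 0

Answer: 13 0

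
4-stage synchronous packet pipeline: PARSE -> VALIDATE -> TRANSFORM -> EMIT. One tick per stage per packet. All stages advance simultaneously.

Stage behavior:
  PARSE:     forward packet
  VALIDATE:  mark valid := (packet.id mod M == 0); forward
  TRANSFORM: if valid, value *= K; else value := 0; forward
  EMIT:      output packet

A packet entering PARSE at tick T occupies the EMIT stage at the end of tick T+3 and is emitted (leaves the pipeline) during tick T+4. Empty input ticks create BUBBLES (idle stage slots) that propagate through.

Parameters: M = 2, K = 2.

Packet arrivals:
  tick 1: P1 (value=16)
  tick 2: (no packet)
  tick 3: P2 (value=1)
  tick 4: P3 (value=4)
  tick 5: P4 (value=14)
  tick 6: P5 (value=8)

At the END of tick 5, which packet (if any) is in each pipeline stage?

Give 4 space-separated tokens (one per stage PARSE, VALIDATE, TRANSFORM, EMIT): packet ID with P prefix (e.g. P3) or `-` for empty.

Answer: P4 P3 P2 -

Derivation:
Tick 1: [PARSE:P1(v=16,ok=F), VALIDATE:-, TRANSFORM:-, EMIT:-] out:-; in:P1
Tick 2: [PARSE:-, VALIDATE:P1(v=16,ok=F), TRANSFORM:-, EMIT:-] out:-; in:-
Tick 3: [PARSE:P2(v=1,ok=F), VALIDATE:-, TRANSFORM:P1(v=0,ok=F), EMIT:-] out:-; in:P2
Tick 4: [PARSE:P3(v=4,ok=F), VALIDATE:P2(v=1,ok=T), TRANSFORM:-, EMIT:P1(v=0,ok=F)] out:-; in:P3
Tick 5: [PARSE:P4(v=14,ok=F), VALIDATE:P3(v=4,ok=F), TRANSFORM:P2(v=2,ok=T), EMIT:-] out:P1(v=0); in:P4
At end of tick 5: ['P4', 'P3', 'P2', '-']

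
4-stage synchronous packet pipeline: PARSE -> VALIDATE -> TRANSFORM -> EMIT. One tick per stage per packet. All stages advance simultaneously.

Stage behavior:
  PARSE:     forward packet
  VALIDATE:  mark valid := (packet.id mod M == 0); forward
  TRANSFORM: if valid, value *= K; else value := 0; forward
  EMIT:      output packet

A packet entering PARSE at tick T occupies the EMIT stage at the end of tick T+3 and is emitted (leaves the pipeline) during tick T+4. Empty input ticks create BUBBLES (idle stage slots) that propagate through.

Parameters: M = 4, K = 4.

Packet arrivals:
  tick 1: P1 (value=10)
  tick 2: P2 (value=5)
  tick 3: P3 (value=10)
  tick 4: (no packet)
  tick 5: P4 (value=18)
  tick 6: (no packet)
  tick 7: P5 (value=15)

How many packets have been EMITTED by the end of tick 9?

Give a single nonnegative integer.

Tick 1: [PARSE:P1(v=10,ok=F), VALIDATE:-, TRANSFORM:-, EMIT:-] out:-; in:P1
Tick 2: [PARSE:P2(v=5,ok=F), VALIDATE:P1(v=10,ok=F), TRANSFORM:-, EMIT:-] out:-; in:P2
Tick 3: [PARSE:P3(v=10,ok=F), VALIDATE:P2(v=5,ok=F), TRANSFORM:P1(v=0,ok=F), EMIT:-] out:-; in:P3
Tick 4: [PARSE:-, VALIDATE:P3(v=10,ok=F), TRANSFORM:P2(v=0,ok=F), EMIT:P1(v=0,ok=F)] out:-; in:-
Tick 5: [PARSE:P4(v=18,ok=F), VALIDATE:-, TRANSFORM:P3(v=0,ok=F), EMIT:P2(v=0,ok=F)] out:P1(v=0); in:P4
Tick 6: [PARSE:-, VALIDATE:P4(v=18,ok=T), TRANSFORM:-, EMIT:P3(v=0,ok=F)] out:P2(v=0); in:-
Tick 7: [PARSE:P5(v=15,ok=F), VALIDATE:-, TRANSFORM:P4(v=72,ok=T), EMIT:-] out:P3(v=0); in:P5
Tick 8: [PARSE:-, VALIDATE:P5(v=15,ok=F), TRANSFORM:-, EMIT:P4(v=72,ok=T)] out:-; in:-
Tick 9: [PARSE:-, VALIDATE:-, TRANSFORM:P5(v=0,ok=F), EMIT:-] out:P4(v=72); in:-
Emitted by tick 9: ['P1', 'P2', 'P3', 'P4']

Answer: 4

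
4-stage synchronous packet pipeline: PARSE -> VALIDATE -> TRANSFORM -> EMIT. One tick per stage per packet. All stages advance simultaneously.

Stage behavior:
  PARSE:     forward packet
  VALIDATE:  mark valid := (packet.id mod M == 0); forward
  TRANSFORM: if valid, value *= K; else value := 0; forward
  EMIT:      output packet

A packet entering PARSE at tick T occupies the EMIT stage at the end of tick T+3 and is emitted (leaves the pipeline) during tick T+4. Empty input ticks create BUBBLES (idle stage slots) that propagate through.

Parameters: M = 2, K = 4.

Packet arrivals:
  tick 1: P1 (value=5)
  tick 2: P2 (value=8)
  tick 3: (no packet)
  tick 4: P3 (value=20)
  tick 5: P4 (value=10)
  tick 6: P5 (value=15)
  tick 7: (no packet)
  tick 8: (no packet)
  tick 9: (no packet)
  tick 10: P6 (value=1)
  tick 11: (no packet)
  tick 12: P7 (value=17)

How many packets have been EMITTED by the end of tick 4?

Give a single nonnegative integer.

Answer: 0

Derivation:
Tick 1: [PARSE:P1(v=5,ok=F), VALIDATE:-, TRANSFORM:-, EMIT:-] out:-; in:P1
Tick 2: [PARSE:P2(v=8,ok=F), VALIDATE:P1(v=5,ok=F), TRANSFORM:-, EMIT:-] out:-; in:P2
Tick 3: [PARSE:-, VALIDATE:P2(v=8,ok=T), TRANSFORM:P1(v=0,ok=F), EMIT:-] out:-; in:-
Tick 4: [PARSE:P3(v=20,ok=F), VALIDATE:-, TRANSFORM:P2(v=32,ok=T), EMIT:P1(v=0,ok=F)] out:-; in:P3
Emitted by tick 4: []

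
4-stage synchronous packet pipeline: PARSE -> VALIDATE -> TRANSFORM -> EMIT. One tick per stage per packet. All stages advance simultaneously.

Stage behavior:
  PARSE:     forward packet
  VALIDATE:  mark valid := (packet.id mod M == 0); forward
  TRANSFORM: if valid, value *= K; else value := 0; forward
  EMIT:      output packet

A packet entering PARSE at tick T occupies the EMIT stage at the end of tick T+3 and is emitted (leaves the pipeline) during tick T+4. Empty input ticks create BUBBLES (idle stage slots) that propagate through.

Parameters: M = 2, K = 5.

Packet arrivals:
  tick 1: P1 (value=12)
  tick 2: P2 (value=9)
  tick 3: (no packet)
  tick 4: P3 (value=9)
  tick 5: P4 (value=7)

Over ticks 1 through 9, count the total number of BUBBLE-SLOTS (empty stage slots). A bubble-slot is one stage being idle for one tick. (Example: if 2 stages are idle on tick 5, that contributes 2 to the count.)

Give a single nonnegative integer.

Tick 1: [PARSE:P1(v=12,ok=F), VALIDATE:-, TRANSFORM:-, EMIT:-] out:-; bubbles=3
Tick 2: [PARSE:P2(v=9,ok=F), VALIDATE:P1(v=12,ok=F), TRANSFORM:-, EMIT:-] out:-; bubbles=2
Tick 3: [PARSE:-, VALIDATE:P2(v=9,ok=T), TRANSFORM:P1(v=0,ok=F), EMIT:-] out:-; bubbles=2
Tick 4: [PARSE:P3(v=9,ok=F), VALIDATE:-, TRANSFORM:P2(v=45,ok=T), EMIT:P1(v=0,ok=F)] out:-; bubbles=1
Tick 5: [PARSE:P4(v=7,ok=F), VALIDATE:P3(v=9,ok=F), TRANSFORM:-, EMIT:P2(v=45,ok=T)] out:P1(v=0); bubbles=1
Tick 6: [PARSE:-, VALIDATE:P4(v=7,ok=T), TRANSFORM:P3(v=0,ok=F), EMIT:-] out:P2(v=45); bubbles=2
Tick 7: [PARSE:-, VALIDATE:-, TRANSFORM:P4(v=35,ok=T), EMIT:P3(v=0,ok=F)] out:-; bubbles=2
Tick 8: [PARSE:-, VALIDATE:-, TRANSFORM:-, EMIT:P4(v=35,ok=T)] out:P3(v=0); bubbles=3
Tick 9: [PARSE:-, VALIDATE:-, TRANSFORM:-, EMIT:-] out:P4(v=35); bubbles=4
Total bubble-slots: 20

Answer: 20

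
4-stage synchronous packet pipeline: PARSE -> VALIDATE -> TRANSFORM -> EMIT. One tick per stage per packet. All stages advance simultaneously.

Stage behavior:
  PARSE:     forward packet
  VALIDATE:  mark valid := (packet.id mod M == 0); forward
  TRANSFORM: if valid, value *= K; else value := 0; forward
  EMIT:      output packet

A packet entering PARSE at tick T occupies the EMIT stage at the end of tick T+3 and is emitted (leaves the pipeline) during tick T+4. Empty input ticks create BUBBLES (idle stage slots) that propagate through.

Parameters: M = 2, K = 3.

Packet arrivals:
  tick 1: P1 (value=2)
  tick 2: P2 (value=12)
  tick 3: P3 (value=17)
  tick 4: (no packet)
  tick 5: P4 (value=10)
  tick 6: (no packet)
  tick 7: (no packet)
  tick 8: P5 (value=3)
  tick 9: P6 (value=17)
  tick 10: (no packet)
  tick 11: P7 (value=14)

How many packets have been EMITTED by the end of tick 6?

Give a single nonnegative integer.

Answer: 2

Derivation:
Tick 1: [PARSE:P1(v=2,ok=F), VALIDATE:-, TRANSFORM:-, EMIT:-] out:-; in:P1
Tick 2: [PARSE:P2(v=12,ok=F), VALIDATE:P1(v=2,ok=F), TRANSFORM:-, EMIT:-] out:-; in:P2
Tick 3: [PARSE:P3(v=17,ok=F), VALIDATE:P2(v=12,ok=T), TRANSFORM:P1(v=0,ok=F), EMIT:-] out:-; in:P3
Tick 4: [PARSE:-, VALIDATE:P3(v=17,ok=F), TRANSFORM:P2(v=36,ok=T), EMIT:P1(v=0,ok=F)] out:-; in:-
Tick 5: [PARSE:P4(v=10,ok=F), VALIDATE:-, TRANSFORM:P3(v=0,ok=F), EMIT:P2(v=36,ok=T)] out:P1(v=0); in:P4
Tick 6: [PARSE:-, VALIDATE:P4(v=10,ok=T), TRANSFORM:-, EMIT:P3(v=0,ok=F)] out:P2(v=36); in:-
Emitted by tick 6: ['P1', 'P2']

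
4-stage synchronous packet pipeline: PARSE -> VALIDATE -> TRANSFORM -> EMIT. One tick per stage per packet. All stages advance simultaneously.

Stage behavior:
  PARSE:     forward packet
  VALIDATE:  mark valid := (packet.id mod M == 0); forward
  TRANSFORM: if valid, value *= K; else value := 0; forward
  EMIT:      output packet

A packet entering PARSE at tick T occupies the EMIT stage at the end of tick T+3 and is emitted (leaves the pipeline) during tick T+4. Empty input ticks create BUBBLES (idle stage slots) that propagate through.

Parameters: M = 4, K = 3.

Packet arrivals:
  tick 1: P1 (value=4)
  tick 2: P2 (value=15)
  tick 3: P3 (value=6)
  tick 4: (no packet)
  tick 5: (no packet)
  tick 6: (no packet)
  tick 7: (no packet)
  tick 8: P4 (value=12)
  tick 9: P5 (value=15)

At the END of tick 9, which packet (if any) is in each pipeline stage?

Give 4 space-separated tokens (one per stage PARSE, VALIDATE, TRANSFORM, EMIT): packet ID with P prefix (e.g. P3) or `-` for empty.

Tick 1: [PARSE:P1(v=4,ok=F), VALIDATE:-, TRANSFORM:-, EMIT:-] out:-; in:P1
Tick 2: [PARSE:P2(v=15,ok=F), VALIDATE:P1(v=4,ok=F), TRANSFORM:-, EMIT:-] out:-; in:P2
Tick 3: [PARSE:P3(v=6,ok=F), VALIDATE:P2(v=15,ok=F), TRANSFORM:P1(v=0,ok=F), EMIT:-] out:-; in:P3
Tick 4: [PARSE:-, VALIDATE:P3(v=6,ok=F), TRANSFORM:P2(v=0,ok=F), EMIT:P1(v=0,ok=F)] out:-; in:-
Tick 5: [PARSE:-, VALIDATE:-, TRANSFORM:P3(v=0,ok=F), EMIT:P2(v=0,ok=F)] out:P1(v=0); in:-
Tick 6: [PARSE:-, VALIDATE:-, TRANSFORM:-, EMIT:P3(v=0,ok=F)] out:P2(v=0); in:-
Tick 7: [PARSE:-, VALIDATE:-, TRANSFORM:-, EMIT:-] out:P3(v=0); in:-
Tick 8: [PARSE:P4(v=12,ok=F), VALIDATE:-, TRANSFORM:-, EMIT:-] out:-; in:P4
Tick 9: [PARSE:P5(v=15,ok=F), VALIDATE:P4(v=12,ok=T), TRANSFORM:-, EMIT:-] out:-; in:P5
At end of tick 9: ['P5', 'P4', '-', '-']

Answer: P5 P4 - -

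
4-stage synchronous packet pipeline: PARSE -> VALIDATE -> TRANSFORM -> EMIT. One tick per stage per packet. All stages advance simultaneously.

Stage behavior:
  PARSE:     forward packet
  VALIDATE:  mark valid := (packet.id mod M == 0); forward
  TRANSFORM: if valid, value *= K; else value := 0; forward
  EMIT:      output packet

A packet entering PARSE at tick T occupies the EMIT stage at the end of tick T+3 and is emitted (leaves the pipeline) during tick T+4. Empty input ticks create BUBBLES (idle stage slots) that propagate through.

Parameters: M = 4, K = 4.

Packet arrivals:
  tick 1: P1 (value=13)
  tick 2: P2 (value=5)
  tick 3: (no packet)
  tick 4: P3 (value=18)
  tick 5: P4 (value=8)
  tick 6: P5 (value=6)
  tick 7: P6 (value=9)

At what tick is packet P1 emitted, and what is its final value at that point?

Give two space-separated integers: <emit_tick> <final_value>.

Answer: 5 0

Derivation:
Tick 1: [PARSE:P1(v=13,ok=F), VALIDATE:-, TRANSFORM:-, EMIT:-] out:-; in:P1
Tick 2: [PARSE:P2(v=5,ok=F), VALIDATE:P1(v=13,ok=F), TRANSFORM:-, EMIT:-] out:-; in:P2
Tick 3: [PARSE:-, VALIDATE:P2(v=5,ok=F), TRANSFORM:P1(v=0,ok=F), EMIT:-] out:-; in:-
Tick 4: [PARSE:P3(v=18,ok=F), VALIDATE:-, TRANSFORM:P2(v=0,ok=F), EMIT:P1(v=0,ok=F)] out:-; in:P3
Tick 5: [PARSE:P4(v=8,ok=F), VALIDATE:P3(v=18,ok=F), TRANSFORM:-, EMIT:P2(v=0,ok=F)] out:P1(v=0); in:P4
Tick 6: [PARSE:P5(v=6,ok=F), VALIDATE:P4(v=8,ok=T), TRANSFORM:P3(v=0,ok=F), EMIT:-] out:P2(v=0); in:P5
Tick 7: [PARSE:P6(v=9,ok=F), VALIDATE:P5(v=6,ok=F), TRANSFORM:P4(v=32,ok=T), EMIT:P3(v=0,ok=F)] out:-; in:P6
Tick 8: [PARSE:-, VALIDATE:P6(v=9,ok=F), TRANSFORM:P5(v=0,ok=F), EMIT:P4(v=32,ok=T)] out:P3(v=0); in:-
Tick 9: [PARSE:-, VALIDATE:-, TRANSFORM:P6(v=0,ok=F), EMIT:P5(v=0,ok=F)] out:P4(v=32); in:-
Tick 10: [PARSE:-, VALIDATE:-, TRANSFORM:-, EMIT:P6(v=0,ok=F)] out:P5(v=0); in:-
Tick 11: [PARSE:-, VALIDATE:-, TRANSFORM:-, EMIT:-] out:P6(v=0); in:-
P1: arrives tick 1, valid=False (id=1, id%4=1), emit tick 5, final value 0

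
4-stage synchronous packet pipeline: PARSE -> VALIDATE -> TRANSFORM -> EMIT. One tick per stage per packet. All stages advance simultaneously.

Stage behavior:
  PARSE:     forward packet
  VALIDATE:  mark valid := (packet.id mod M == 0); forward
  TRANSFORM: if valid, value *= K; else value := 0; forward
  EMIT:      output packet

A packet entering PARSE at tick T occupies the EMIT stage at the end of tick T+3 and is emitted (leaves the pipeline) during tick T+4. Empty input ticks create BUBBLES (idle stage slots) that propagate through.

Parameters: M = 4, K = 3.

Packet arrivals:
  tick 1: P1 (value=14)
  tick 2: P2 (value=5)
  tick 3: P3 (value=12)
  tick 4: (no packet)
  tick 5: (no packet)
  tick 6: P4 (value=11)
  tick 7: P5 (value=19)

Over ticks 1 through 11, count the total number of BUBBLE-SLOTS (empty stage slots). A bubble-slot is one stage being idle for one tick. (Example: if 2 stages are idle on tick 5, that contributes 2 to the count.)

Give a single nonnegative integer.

Tick 1: [PARSE:P1(v=14,ok=F), VALIDATE:-, TRANSFORM:-, EMIT:-] out:-; bubbles=3
Tick 2: [PARSE:P2(v=5,ok=F), VALIDATE:P1(v=14,ok=F), TRANSFORM:-, EMIT:-] out:-; bubbles=2
Tick 3: [PARSE:P3(v=12,ok=F), VALIDATE:P2(v=5,ok=F), TRANSFORM:P1(v=0,ok=F), EMIT:-] out:-; bubbles=1
Tick 4: [PARSE:-, VALIDATE:P3(v=12,ok=F), TRANSFORM:P2(v=0,ok=F), EMIT:P1(v=0,ok=F)] out:-; bubbles=1
Tick 5: [PARSE:-, VALIDATE:-, TRANSFORM:P3(v=0,ok=F), EMIT:P2(v=0,ok=F)] out:P1(v=0); bubbles=2
Tick 6: [PARSE:P4(v=11,ok=F), VALIDATE:-, TRANSFORM:-, EMIT:P3(v=0,ok=F)] out:P2(v=0); bubbles=2
Tick 7: [PARSE:P5(v=19,ok=F), VALIDATE:P4(v=11,ok=T), TRANSFORM:-, EMIT:-] out:P3(v=0); bubbles=2
Tick 8: [PARSE:-, VALIDATE:P5(v=19,ok=F), TRANSFORM:P4(v=33,ok=T), EMIT:-] out:-; bubbles=2
Tick 9: [PARSE:-, VALIDATE:-, TRANSFORM:P5(v=0,ok=F), EMIT:P4(v=33,ok=T)] out:-; bubbles=2
Tick 10: [PARSE:-, VALIDATE:-, TRANSFORM:-, EMIT:P5(v=0,ok=F)] out:P4(v=33); bubbles=3
Tick 11: [PARSE:-, VALIDATE:-, TRANSFORM:-, EMIT:-] out:P5(v=0); bubbles=4
Total bubble-slots: 24

Answer: 24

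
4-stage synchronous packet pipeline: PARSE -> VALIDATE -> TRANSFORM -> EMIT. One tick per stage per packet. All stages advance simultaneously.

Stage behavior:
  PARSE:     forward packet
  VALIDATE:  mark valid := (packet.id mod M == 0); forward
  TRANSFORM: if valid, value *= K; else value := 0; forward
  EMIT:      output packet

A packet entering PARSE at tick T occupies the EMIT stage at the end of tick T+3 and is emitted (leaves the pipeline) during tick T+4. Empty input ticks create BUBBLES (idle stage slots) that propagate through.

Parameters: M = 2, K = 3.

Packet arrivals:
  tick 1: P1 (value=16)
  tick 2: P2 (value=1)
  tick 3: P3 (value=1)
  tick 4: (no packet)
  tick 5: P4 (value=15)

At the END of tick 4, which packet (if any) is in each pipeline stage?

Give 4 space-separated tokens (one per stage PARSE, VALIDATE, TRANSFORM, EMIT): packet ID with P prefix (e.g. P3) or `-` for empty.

Tick 1: [PARSE:P1(v=16,ok=F), VALIDATE:-, TRANSFORM:-, EMIT:-] out:-; in:P1
Tick 2: [PARSE:P2(v=1,ok=F), VALIDATE:P1(v=16,ok=F), TRANSFORM:-, EMIT:-] out:-; in:P2
Tick 3: [PARSE:P3(v=1,ok=F), VALIDATE:P2(v=1,ok=T), TRANSFORM:P1(v=0,ok=F), EMIT:-] out:-; in:P3
Tick 4: [PARSE:-, VALIDATE:P3(v=1,ok=F), TRANSFORM:P2(v=3,ok=T), EMIT:P1(v=0,ok=F)] out:-; in:-
At end of tick 4: ['-', 'P3', 'P2', 'P1']

Answer: - P3 P2 P1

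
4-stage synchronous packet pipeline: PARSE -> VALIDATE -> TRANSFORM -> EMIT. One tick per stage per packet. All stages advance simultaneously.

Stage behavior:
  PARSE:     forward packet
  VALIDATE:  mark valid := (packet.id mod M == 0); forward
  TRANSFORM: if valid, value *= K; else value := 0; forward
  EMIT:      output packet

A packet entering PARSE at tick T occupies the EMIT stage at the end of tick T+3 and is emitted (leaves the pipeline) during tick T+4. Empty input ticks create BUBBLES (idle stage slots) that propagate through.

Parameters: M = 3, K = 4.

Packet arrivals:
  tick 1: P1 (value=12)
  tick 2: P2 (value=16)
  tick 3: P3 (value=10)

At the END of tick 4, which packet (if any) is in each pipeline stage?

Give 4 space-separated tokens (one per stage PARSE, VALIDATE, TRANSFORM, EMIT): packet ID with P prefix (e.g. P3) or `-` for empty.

Answer: - P3 P2 P1

Derivation:
Tick 1: [PARSE:P1(v=12,ok=F), VALIDATE:-, TRANSFORM:-, EMIT:-] out:-; in:P1
Tick 2: [PARSE:P2(v=16,ok=F), VALIDATE:P1(v=12,ok=F), TRANSFORM:-, EMIT:-] out:-; in:P2
Tick 3: [PARSE:P3(v=10,ok=F), VALIDATE:P2(v=16,ok=F), TRANSFORM:P1(v=0,ok=F), EMIT:-] out:-; in:P3
Tick 4: [PARSE:-, VALIDATE:P3(v=10,ok=T), TRANSFORM:P2(v=0,ok=F), EMIT:P1(v=0,ok=F)] out:-; in:-
At end of tick 4: ['-', 'P3', 'P2', 'P1']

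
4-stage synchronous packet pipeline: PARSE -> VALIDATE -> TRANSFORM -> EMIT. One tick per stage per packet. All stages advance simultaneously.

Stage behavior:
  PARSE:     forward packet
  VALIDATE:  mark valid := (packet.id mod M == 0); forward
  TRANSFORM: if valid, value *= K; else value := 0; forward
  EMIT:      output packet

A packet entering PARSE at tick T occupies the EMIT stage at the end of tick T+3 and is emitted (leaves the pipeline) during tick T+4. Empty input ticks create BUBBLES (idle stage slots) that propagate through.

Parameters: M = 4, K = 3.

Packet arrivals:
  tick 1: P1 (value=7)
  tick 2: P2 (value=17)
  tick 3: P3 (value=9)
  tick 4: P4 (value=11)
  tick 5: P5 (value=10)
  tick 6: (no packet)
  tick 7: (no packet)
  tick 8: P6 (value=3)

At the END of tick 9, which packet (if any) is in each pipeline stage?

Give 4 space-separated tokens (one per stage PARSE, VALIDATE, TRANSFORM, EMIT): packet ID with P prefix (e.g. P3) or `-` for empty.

Tick 1: [PARSE:P1(v=7,ok=F), VALIDATE:-, TRANSFORM:-, EMIT:-] out:-; in:P1
Tick 2: [PARSE:P2(v=17,ok=F), VALIDATE:P1(v=7,ok=F), TRANSFORM:-, EMIT:-] out:-; in:P2
Tick 3: [PARSE:P3(v=9,ok=F), VALIDATE:P2(v=17,ok=F), TRANSFORM:P1(v=0,ok=F), EMIT:-] out:-; in:P3
Tick 4: [PARSE:P4(v=11,ok=F), VALIDATE:P3(v=9,ok=F), TRANSFORM:P2(v=0,ok=F), EMIT:P1(v=0,ok=F)] out:-; in:P4
Tick 5: [PARSE:P5(v=10,ok=F), VALIDATE:P4(v=11,ok=T), TRANSFORM:P3(v=0,ok=F), EMIT:P2(v=0,ok=F)] out:P1(v=0); in:P5
Tick 6: [PARSE:-, VALIDATE:P5(v=10,ok=F), TRANSFORM:P4(v=33,ok=T), EMIT:P3(v=0,ok=F)] out:P2(v=0); in:-
Tick 7: [PARSE:-, VALIDATE:-, TRANSFORM:P5(v=0,ok=F), EMIT:P4(v=33,ok=T)] out:P3(v=0); in:-
Tick 8: [PARSE:P6(v=3,ok=F), VALIDATE:-, TRANSFORM:-, EMIT:P5(v=0,ok=F)] out:P4(v=33); in:P6
Tick 9: [PARSE:-, VALIDATE:P6(v=3,ok=F), TRANSFORM:-, EMIT:-] out:P5(v=0); in:-
At end of tick 9: ['-', 'P6', '-', '-']

Answer: - P6 - -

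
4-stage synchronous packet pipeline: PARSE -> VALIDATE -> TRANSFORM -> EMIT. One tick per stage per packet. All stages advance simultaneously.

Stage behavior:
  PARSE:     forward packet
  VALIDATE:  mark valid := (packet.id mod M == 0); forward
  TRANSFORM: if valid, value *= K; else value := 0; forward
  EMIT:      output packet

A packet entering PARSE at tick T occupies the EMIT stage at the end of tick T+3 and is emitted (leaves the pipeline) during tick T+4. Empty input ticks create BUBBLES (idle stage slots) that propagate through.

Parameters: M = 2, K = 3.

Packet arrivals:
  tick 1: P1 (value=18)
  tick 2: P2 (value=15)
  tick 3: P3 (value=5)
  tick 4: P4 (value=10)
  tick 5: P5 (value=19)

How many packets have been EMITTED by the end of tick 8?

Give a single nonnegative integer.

Answer: 4

Derivation:
Tick 1: [PARSE:P1(v=18,ok=F), VALIDATE:-, TRANSFORM:-, EMIT:-] out:-; in:P1
Tick 2: [PARSE:P2(v=15,ok=F), VALIDATE:P1(v=18,ok=F), TRANSFORM:-, EMIT:-] out:-; in:P2
Tick 3: [PARSE:P3(v=5,ok=F), VALIDATE:P2(v=15,ok=T), TRANSFORM:P1(v=0,ok=F), EMIT:-] out:-; in:P3
Tick 4: [PARSE:P4(v=10,ok=F), VALIDATE:P3(v=5,ok=F), TRANSFORM:P2(v=45,ok=T), EMIT:P1(v=0,ok=F)] out:-; in:P4
Tick 5: [PARSE:P5(v=19,ok=F), VALIDATE:P4(v=10,ok=T), TRANSFORM:P3(v=0,ok=F), EMIT:P2(v=45,ok=T)] out:P1(v=0); in:P5
Tick 6: [PARSE:-, VALIDATE:P5(v=19,ok=F), TRANSFORM:P4(v=30,ok=T), EMIT:P3(v=0,ok=F)] out:P2(v=45); in:-
Tick 7: [PARSE:-, VALIDATE:-, TRANSFORM:P5(v=0,ok=F), EMIT:P4(v=30,ok=T)] out:P3(v=0); in:-
Tick 8: [PARSE:-, VALIDATE:-, TRANSFORM:-, EMIT:P5(v=0,ok=F)] out:P4(v=30); in:-
Emitted by tick 8: ['P1', 'P2', 'P3', 'P4']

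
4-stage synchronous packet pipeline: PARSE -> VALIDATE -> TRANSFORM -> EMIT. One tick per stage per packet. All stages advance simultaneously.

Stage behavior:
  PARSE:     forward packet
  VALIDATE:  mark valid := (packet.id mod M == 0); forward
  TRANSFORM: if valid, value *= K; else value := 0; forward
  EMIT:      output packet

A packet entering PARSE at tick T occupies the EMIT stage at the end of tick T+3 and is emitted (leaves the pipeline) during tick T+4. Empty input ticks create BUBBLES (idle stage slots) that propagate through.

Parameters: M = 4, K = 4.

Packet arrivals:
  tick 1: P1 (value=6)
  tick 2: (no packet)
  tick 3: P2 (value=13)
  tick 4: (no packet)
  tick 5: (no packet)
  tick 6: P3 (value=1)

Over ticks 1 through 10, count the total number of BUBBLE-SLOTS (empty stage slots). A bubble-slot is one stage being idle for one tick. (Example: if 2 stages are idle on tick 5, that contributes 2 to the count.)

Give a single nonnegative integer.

Answer: 28

Derivation:
Tick 1: [PARSE:P1(v=6,ok=F), VALIDATE:-, TRANSFORM:-, EMIT:-] out:-; bubbles=3
Tick 2: [PARSE:-, VALIDATE:P1(v=6,ok=F), TRANSFORM:-, EMIT:-] out:-; bubbles=3
Tick 3: [PARSE:P2(v=13,ok=F), VALIDATE:-, TRANSFORM:P1(v=0,ok=F), EMIT:-] out:-; bubbles=2
Tick 4: [PARSE:-, VALIDATE:P2(v=13,ok=F), TRANSFORM:-, EMIT:P1(v=0,ok=F)] out:-; bubbles=2
Tick 5: [PARSE:-, VALIDATE:-, TRANSFORM:P2(v=0,ok=F), EMIT:-] out:P1(v=0); bubbles=3
Tick 6: [PARSE:P3(v=1,ok=F), VALIDATE:-, TRANSFORM:-, EMIT:P2(v=0,ok=F)] out:-; bubbles=2
Tick 7: [PARSE:-, VALIDATE:P3(v=1,ok=F), TRANSFORM:-, EMIT:-] out:P2(v=0); bubbles=3
Tick 8: [PARSE:-, VALIDATE:-, TRANSFORM:P3(v=0,ok=F), EMIT:-] out:-; bubbles=3
Tick 9: [PARSE:-, VALIDATE:-, TRANSFORM:-, EMIT:P3(v=0,ok=F)] out:-; bubbles=3
Tick 10: [PARSE:-, VALIDATE:-, TRANSFORM:-, EMIT:-] out:P3(v=0); bubbles=4
Total bubble-slots: 28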